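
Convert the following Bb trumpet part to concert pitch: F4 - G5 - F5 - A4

Eb4 F5 Eb5 G4

The Bb trumpet sounds a major second below written, so transpose each written note down a major second.
F4 -> Eb4
G5 -> F5
F5 -> Eb5
A4 -> G4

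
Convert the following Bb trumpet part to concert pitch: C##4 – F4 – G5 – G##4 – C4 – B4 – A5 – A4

B#3 Eb4 F5 F##4 Bb3 A4 G5 G4

The Bb trumpet sounds a major second below written, so transpose each written note down a major second.
C##4 -> B#3
F4 -> Eb4
G5 -> F5
G##4 -> F##4
C4 -> Bb3
B4 -> A4
A5 -> G5
A4 -> G4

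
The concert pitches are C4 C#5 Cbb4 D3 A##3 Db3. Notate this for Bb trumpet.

The Bb trumpet sounds a major second below written, so the written part must be a major second above concert — transpose each note up.
C4 -> D4
C#5 -> D#5
Cbb4 -> Dbb4
D3 -> E3
A##3 -> B##3
Db3 -> Eb3

D4 D#5 Dbb4 E3 B##3 Eb3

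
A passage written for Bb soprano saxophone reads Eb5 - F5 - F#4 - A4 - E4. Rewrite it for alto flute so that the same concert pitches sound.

First find concert pitch: the Bb soprano saxophone sounds a major second below written, so Eb5 F5 F#4 A4 E4 sounds Db5 Eb5 E4 G4 D4.
Then write for alto flute: it sounds a perfect fourth below written, so the part must be a perfect fourth above concert.
Db5 → Gb5
Eb5 → Ab5
E4 → A4
G4 → C5
D4 → G4

Gb5 Ab5 A4 C5 G4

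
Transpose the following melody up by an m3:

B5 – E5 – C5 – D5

D6 G5 Eb5 F5

A minor third up from B5 gives D6.
E5: a third up reaches G, and 3 semitones makes it G5.
C5 up a minor third is Eb5.
A minor third up from D5 gives F5.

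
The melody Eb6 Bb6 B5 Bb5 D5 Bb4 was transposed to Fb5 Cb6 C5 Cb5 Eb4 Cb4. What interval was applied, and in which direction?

From Eb6 to Fb5 is 7 letter names — a seventh of some quality.
Fb5 to Eb6 is 11 semitones, which makes it a major seventh; the second version is lower, so the direction is down.
Checking another pair — Bb4 → Cb4 — gives the same interval.

down a major seventh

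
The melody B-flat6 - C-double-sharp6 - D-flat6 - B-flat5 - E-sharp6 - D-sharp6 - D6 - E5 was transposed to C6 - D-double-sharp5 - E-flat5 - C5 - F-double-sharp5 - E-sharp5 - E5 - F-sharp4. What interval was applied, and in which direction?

down a minor seventh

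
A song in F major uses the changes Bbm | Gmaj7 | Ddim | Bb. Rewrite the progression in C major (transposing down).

F major down to C major is a perfect fourth; each chord root moves by that interval while the quality stays the same.
Bbm: root Bb down a perfect fourth → F, giving Fm.
Gmaj7: root G down a perfect fourth → D, giving Dmaj7.
Ddim: root D down a perfect fourth → A, giving Adim.
Bb: root Bb down a perfect fourth → F, giving F.

Fm Dmaj7 Adim F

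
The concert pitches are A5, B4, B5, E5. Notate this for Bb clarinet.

The Bb clarinet sounds a major second below written, so the written part must be a major second above concert — transpose each note up.
A5 to B5
B4 to C#5
B5 to C#6
E5 to F#5

B5 C#5 C#6 F#5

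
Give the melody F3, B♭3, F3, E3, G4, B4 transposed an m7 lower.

G2 C3 G2 F#2 A3 C#4

F3 to G2
Bb3 to C3
F3 to G2
E3 to F#2
G4 to A3
B4 to C#4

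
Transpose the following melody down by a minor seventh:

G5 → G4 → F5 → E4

A4 A3 G4 F#3

G5 to A4
G4 to A3
F5 to G4
E4 to F#3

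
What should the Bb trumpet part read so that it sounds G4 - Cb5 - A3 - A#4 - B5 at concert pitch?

The Bb trumpet sounds a major second below written, so the written part must be a major second above concert — transpose each note up.
G4 gives A4
Cb5 gives Db5
A3 gives B3
A#4 gives B#4
B5 gives C#6

A4 Db5 B3 B#4 C#6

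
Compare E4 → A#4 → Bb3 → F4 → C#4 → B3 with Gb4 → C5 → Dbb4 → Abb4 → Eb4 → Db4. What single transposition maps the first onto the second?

Take the first pair: E4 → Gb4. E to G spans 3 letter names, so the interval is some kind of third.
E4 to Gb4 is 2 semitones, which makes it a diminished third; the second version is higher, so the direction is up.
Checking another pair — B3 → Db4 — gives the same interval.

up a diminished third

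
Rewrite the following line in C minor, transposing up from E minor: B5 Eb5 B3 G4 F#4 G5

G6 Cb6 G4 Eb5 D5 Eb6

E minor to C minor up is a minor sixth, so every note moves up by that interval.
B5 → G6
Eb5 → Cb6
B3 → G4
G4 → Eb5
F#4 → D5
G5 → Eb6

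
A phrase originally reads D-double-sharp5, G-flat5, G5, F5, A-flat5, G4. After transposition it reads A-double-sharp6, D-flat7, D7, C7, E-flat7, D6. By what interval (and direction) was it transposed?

up a perfect twelfth

Take the first pair: D##5 → A##6. D to A spans 12 letter names, so the interval is some kind of twelfth.
D##5 to A##6 is 19 semitones, which makes it a perfect twelfth; the second version is higher, so the direction is up.
Checking another pair — G4 → D6 — gives the same interval.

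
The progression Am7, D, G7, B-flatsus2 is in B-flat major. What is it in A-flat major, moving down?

Gm7 C F7 Absus2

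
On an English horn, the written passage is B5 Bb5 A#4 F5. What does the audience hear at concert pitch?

E5 Eb5 D#4 Bb4

Written C4 on the English horn sounds as F3, a perfect fifth lower; apply that shift to every note.
B5 → E5
Bb5 → Eb5
A#4 → D#4
F5 → Bb4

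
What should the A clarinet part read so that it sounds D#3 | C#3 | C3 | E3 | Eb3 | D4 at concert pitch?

F#3 E3 Eb3 G3 Gb3 F4

Written C4 sounds as A3 on the A clarinet, so concert pitches are written a minor third up.
D#3 gives F#3
C#3 gives E3
C3 gives Eb3
E3 gives G3
Eb3 gives Gb3
D4 gives F4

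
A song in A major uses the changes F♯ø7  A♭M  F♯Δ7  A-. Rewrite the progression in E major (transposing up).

C#ø7 EbM C#Δ7 E-

A major up to E major is a perfect fifth; each chord root moves by that interval while the quality stays the same.
F♯ø7: root F♯ up a perfect fifth → C#, giving C#ø7.
A♭M: root A♭ up a perfect fifth → Eb, giving EbM.
F♯Δ7: root F♯ up a perfect fifth → C#, giving C#Δ7.
A-: root A up a perfect fifth → E, giving E-.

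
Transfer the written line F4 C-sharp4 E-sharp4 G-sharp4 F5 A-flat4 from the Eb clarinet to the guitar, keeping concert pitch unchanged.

Ab5 E5 G#5 B5 Ab6 Cb6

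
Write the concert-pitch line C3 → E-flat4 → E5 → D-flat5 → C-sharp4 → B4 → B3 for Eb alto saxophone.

Written C4 sounds as Eb3 on the Eb alto saxophone, so concert pitches are written a major sixth up.
C3 to A3
Eb4 to C5
E5 to C#6
Db5 to Bb5
C#4 to A#4
B4 to G#5
B3 to G#4

A3 C5 C#6 Bb5 A#4 G#5 G#4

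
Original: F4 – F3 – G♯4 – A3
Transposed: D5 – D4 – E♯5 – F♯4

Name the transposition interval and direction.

up a major sixth

Take the first pair: F4 → D5. F to D spans 6 letter names, so the interval is some kind of sixth.
F4 to D5 is 9 semitones, which makes it a major sixth; the second version is higher, so the direction is up.
Checking another pair — A3 → F#4 — gives the same interval.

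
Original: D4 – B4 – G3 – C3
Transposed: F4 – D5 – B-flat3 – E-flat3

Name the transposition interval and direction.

From D4 to F4 is 3 letter names — a third of some quality.
D4 to F4 is 3 semitones, which makes it a minor third; the second version is higher, so the direction is up.
Checking another pair — C3 → Eb3 — gives the same interval.

up a minor third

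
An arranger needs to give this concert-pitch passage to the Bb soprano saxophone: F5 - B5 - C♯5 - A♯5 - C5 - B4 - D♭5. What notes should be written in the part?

G5 C#6 D#5 B#5 D5 C#5 Eb5

Written C4 sounds as Bb3 on the Bb soprano saxophone, so concert pitches are written a major second up.
F5 -> G5
B5 -> C#6
C#5 -> D#5
A#5 -> B#5
C5 -> D5
B4 -> C#5
Db5 -> Eb5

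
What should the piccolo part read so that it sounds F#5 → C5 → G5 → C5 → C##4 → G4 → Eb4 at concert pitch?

F#4 C4 G4 C4 C##3 G3 Eb3

Written C4 sounds as C5 on the piccolo, so concert pitches are written a perfect octave down.
F#5 to F#4
C5 to C4
G5 to G4
C5 to C4
C##4 to C##3
G4 to G3
Eb4 to Eb3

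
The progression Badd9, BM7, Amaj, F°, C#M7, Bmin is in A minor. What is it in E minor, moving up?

F#add9 F#M7 Emaj C° G#M7 F#min

A minor up to E minor is a perfect fifth; each chord root moves by that interval while the quality stays the same.
Badd9: root B up a perfect fifth → F#, giving F#add9.
BM7: root B up a perfect fifth → F#, giving F#M7.
Amaj: root A up a perfect fifth → E, giving Emaj.
F°: root F up a perfect fifth → C, giving C°.
C#M7: root C# up a perfect fifth → G#, giving G#M7.
Bmin: root B up a perfect fifth → F#, giving F#min.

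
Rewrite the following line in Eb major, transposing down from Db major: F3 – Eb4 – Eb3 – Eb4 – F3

G2 F3 F2 F3 G2

Db major to Eb major down is a minor seventh, so every note moves down by that interval.
F3 -> G2
Eb4 -> F3
Eb3 -> F2
Eb4 -> F3
F3 -> G2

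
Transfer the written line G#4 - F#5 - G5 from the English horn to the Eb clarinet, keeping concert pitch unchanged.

First find concert pitch: the English horn sounds a perfect fifth below written, so G#4 F#5 G5 sounds C#4 B4 C5.
Then write for Eb clarinet: it sounds a minor third above written, so the part must be a minor third below concert.
C#4 → A#3
B4 → G#4
C5 → A4

A#3 G#4 A4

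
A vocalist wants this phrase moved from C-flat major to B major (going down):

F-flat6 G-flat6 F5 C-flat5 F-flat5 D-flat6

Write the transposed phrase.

From C-flat down to B is a diminished second; apply that to each pitch.
Fb6 to E6
Gb6 to F#6
F5 to E#5
Cb5 to B4
Fb5 to E5
Db6 to C#6

E6 F#6 E#5 B4 E5 C#6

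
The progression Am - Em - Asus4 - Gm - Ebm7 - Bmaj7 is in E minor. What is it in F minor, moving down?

Bbm Fm Bbsus4 Abm Fbm7 Cmaj7

E minor down to F minor is a major seventh; each chord root moves by that interval while the quality stays the same.
Am: root A down a major seventh → Bb, giving Bbm.
Em: root E down a major seventh → F, giving Fm.
Asus4: root A down a major seventh → Bb, giving Bbsus4.
Gm: root G down a major seventh → Ab, giving Abm.
Ebm7: root Eb down a major seventh → Fb, giving Fbm7.
Bmaj7: root B down a major seventh → C, giving Cmaj7.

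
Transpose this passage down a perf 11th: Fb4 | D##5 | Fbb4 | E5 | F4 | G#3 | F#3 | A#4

Cb3 A##3 Cbb3 B3 C3 D#2 C#2 E#3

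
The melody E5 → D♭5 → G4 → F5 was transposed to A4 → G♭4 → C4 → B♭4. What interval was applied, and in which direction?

From E5 to A4 is 5 letter names — a fifth of some quality.
A4 to E5 is 7 semitones, which makes it a perfect fifth; the second version is lower, so the direction is down.
Checking another pair — F5 → Bb4 — gives the same interval.

down a perfect fifth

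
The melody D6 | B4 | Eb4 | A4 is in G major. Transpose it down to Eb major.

Bb5 G4 Cb4 F4

G major to Eb major down is a major third, so every note moves down by that interval.
D6 to Bb5
B4 to G4
Eb4 to Cb4
A4 to F4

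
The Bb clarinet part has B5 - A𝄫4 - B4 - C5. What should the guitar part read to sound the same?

A6 Gbb5 A5 Bb5

First find concert pitch: the Bb clarinet sounds a major second below written, so B5 A𝄫4 B4 C5 sounds A5 Gbb4 A4 Bb4.
Then write for guitar: it sounds a perfect octave below written, so the part must be a perfect octave above concert.
A5 → A6
Gbb4 → Gbb5
A4 → A5
Bb4 → Bb5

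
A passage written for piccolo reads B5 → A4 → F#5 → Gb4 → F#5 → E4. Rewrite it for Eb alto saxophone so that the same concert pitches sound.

G#7 F#6 D#7 Eb6 D#7 C#6

First find concert pitch: the piccolo sounds a perfect octave above written, so B5 A4 F#5 Gb4 F#5 E4 sounds B6 A5 F#6 Gb5 F#6 E5.
Then write for Eb alto saxophone: it sounds a major sixth below written, so the part must be a major sixth above concert.
B6 → G#7
A5 → F#6
F#6 → D#7
Gb5 → Eb6
F#6 → D#7
E5 → C#6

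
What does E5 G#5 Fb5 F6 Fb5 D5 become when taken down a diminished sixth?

E5: a sixth down reaches G, and 7 semitones makes it G##4.
A diminished sixth down from G#5 gives B##4.
A diminished sixth down from Fb5 gives A4.
A diminished sixth down from F6 gives A#5.
A diminished sixth down from Fb5 gives A4.
A diminished sixth down from D5 gives F##4.

G##4 B##4 A4 A#5 A4 F##4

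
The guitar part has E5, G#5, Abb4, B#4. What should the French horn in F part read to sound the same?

B4 D#5 Ebb4 F##4

First find concert pitch: the guitar sounds a perfect octave below written, so E5 G#5 Abb4 B#4 sounds E4 G#4 Abb3 B#3.
Then write for French horn in F: it sounds a perfect fifth below written, so the part must be a perfect fifth above concert.
E4 → B4
G#4 → D#5
Abb3 → Ebb4
B#3 → F##4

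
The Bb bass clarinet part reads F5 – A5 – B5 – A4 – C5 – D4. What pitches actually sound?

Eb4 G4 A4 G3 Bb3 C3

Written C4 on the Bb bass clarinet sounds as Bb2, a major ninth lower; apply that shift to every note.
F5 becomes Eb4
A5 becomes G4
B5 becomes A4
A4 becomes G3
C5 becomes Bb3
D4 becomes C3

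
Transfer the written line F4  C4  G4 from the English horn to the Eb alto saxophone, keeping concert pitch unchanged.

G4 D4 A4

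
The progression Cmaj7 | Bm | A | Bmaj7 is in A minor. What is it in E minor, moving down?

A minor down to E minor is a perfect fourth; each chord root moves by that interval while the quality stays the same.
Cmaj7: root C down a perfect fourth → G, giving Gmaj7.
Bm: root B down a perfect fourth → F#, giving F#m.
A: root A down a perfect fourth → E, giving E.
Bmaj7: root B down a perfect fourth → F#, giving F#maj7.

Gmaj7 F#m E F#maj7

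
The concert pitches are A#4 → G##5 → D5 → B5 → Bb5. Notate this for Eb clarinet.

F##4 E##5 B4 G#5 G5

The Eb clarinet sounds a minor third above written, so the written part must be a minor third below concert — transpose each note down.
A#4 becomes F##4
G##5 becomes E##5
D5 becomes B4
B5 becomes G#5
Bb5 becomes G5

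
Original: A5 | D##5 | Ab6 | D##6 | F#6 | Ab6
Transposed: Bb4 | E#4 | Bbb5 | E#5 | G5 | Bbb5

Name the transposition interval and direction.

down a major seventh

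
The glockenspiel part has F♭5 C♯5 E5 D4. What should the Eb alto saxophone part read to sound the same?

Db8 A#7 C#8 B6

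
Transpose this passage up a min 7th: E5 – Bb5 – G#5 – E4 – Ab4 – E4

E5 to D6
Bb5 to Ab6
G#5 to F#6
E4 to D5
Ab4 to Gb5
E4 to D5

D6 Ab6 F#6 D5 Gb5 D5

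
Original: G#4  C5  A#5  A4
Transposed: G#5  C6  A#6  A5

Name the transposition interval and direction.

up a perfect octave

Take the first pair: G#4 → G#5. G to G spans 8 letter names, so the interval is some kind of octave.
G#4 to G#5 is 12 semitones, which makes it a perfect octave; the second version is higher, so the direction is up.
Checking another pair — A4 → A5 — gives the same interval.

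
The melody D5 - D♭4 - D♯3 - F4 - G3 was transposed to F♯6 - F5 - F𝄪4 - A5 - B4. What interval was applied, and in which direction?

up a major tenth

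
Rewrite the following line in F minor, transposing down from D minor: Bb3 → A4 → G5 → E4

Db3 C4 Bb4 G3

From D down to F is a major sixth; apply that to each pitch.
Bb3 to Db3
A4 to C4
G5 to Bb4
E4 to G3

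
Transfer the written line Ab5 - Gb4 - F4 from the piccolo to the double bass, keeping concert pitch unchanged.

Ab7 Gb6 F6

First find concert pitch: the piccolo sounds a perfect octave above written, so Ab5 Gb4 F4 sounds Ab6 Gb5 F5.
Then write for double bass: it sounds a perfect octave below written, so the part must be a perfect octave above concert.
Ab6 → Ab7
Gb5 → Gb6
F5 → F6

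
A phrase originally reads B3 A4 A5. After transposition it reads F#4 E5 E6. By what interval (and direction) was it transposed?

Take the first pair: B3 → F#4. B to F spans 5 letter names, so the interval is some kind of fifth.
B3 to F#4 is 7 semitones, which makes it a perfect fifth; the second version is higher, so the direction is up.
Checking another pair — A5 → E6 — gives the same interval.

up a perfect fifth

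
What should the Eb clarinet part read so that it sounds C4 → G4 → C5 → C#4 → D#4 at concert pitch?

A3 E4 A4 A#3 B#3

The Eb clarinet sounds a minor third above written, so the written part must be a minor third below concert — transpose each note down.
C4 becomes A3
G4 becomes E4
C5 becomes A4
C#4 becomes A#3
D#4 becomes B#3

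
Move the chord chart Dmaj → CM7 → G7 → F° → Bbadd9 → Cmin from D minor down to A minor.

Amaj GM7 D7 C° Fadd9 Gmin

D minor down to A minor is a perfect fourth; each chord root moves by that interval while the quality stays the same.
Dmaj: root D down a perfect fourth → A, giving Amaj.
CM7: root C down a perfect fourth → G, giving GM7.
G7: root G down a perfect fourth → D, giving D7.
F°: root F down a perfect fourth → C, giving C°.
Bbadd9: root Bb down a perfect fourth → F, giving Fadd9.
Cmin: root C down a perfect fourth → G, giving Gmin.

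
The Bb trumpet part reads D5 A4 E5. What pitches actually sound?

C5 G4 D5

The Bb trumpet sounds a major second below written, so transpose each written note down a major second.
D5 gives C5
A4 gives G4
E5 gives D5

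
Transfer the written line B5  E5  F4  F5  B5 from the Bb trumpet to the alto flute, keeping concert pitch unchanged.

First find concert pitch: the Bb trumpet sounds a major second below written, so B5 E5 F4 F5 B5 sounds A5 D5 Eb4 Eb5 A5.
Then write for alto flute: it sounds a perfect fourth below written, so the part must be a perfect fourth above concert.
A5 → D6
D5 → G5
Eb4 → Ab4
Eb5 → Ab5
A5 → D6

D6 G5 Ab4 Ab5 D6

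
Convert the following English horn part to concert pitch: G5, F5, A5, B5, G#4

C5 Bb4 D5 E5 C#4

The English horn sounds a perfect fifth below written, so transpose each written note down a perfect fifth.
G5 to C5
F5 to Bb4
A5 to D5
B5 to E5
G#4 to C#4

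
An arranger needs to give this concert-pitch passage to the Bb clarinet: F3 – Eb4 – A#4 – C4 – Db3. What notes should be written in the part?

The Bb clarinet sounds a major second below written, so the written part must be a major second above concert — transpose each note up.
F3 -> G3
Eb4 -> F4
A#4 -> B#4
C4 -> D4
Db3 -> Eb3

G3 F4 B#4 D4 Eb3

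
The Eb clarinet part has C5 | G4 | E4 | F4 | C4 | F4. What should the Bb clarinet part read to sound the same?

F5 C5 A4 Bb4 F4 Bb4

First find concert pitch: the Eb clarinet sounds a minor third above written, so C5 G4 E4 F4 C4 F4 sounds Eb5 Bb4 G4 Ab4 Eb4 Ab4.
Then write for Bb clarinet: it sounds a major second below written, so the part must be a major second above concert.
Eb5 → F5
Bb4 → C5
G4 → A4
Ab4 → Bb4
Eb4 → F4
Ab4 → Bb4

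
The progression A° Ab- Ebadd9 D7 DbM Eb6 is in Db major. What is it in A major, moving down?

E#° E- Badd9 A#7 AM B6

Db major down to A major is a diminished fourth; each chord root moves by that interval while the quality stays the same.
A°: root A down a diminished fourth → E#, giving E#°.
Ab-: root Ab down a diminished fourth → E, giving E-.
Ebadd9: root Eb down a diminished fourth → B, giving Badd9.
D7: root D down a diminished fourth → A#, giving A#7.
DbM: root Db down a diminished fourth → A, giving AM.
Eb6: root Eb down a diminished fourth → B, giving B6.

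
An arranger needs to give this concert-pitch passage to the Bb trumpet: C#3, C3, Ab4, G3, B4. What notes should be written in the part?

D#3 D3 Bb4 A3 C#5

Written C4 sounds as Bb3 on the Bb trumpet, so concert pitches are written a major second up.
C#3 becomes D#3
C3 becomes D3
Ab4 becomes Bb4
G3 becomes A3
B4 becomes C#5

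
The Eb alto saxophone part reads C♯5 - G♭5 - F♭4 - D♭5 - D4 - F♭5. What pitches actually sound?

The Eb alto saxophone sounds a major sixth below written, so transpose each written note down a major sixth.
C#5 gives E4
Gb5 gives Bbb4
Fb4 gives Abb3
Db5 gives Fb4
D4 gives F3
Fb5 gives Abb4

E4 Bbb4 Abb3 Fb4 F3 Abb4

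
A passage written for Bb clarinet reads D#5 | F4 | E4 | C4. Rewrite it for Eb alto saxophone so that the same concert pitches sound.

First find concert pitch: the Bb clarinet sounds a major second below written, so D#5 F4 E4 C4 sounds C#5 Eb4 D4 Bb3.
Then write for Eb alto saxophone: it sounds a major sixth below written, so the part must be a major sixth above concert.
C#5 → A#5
Eb4 → C5
D4 → B4
Bb3 → G4

A#5 C5 B4 G4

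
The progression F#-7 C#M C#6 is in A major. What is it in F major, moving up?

D-7 AM A6

A major up to F major is a minor sixth; each chord root moves by that interval while the quality stays the same.
F#-7: root F# up a minor sixth → D, giving D-7.
C#M: root C# up a minor sixth → A, giving AM.
C#6: root C# up a minor sixth → A, giving A6.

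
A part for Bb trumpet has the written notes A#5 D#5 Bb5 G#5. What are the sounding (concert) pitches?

The Bb trumpet sounds a major second below written, so transpose each written note down a major second.
A#5 becomes G#5
D#5 becomes C#5
Bb5 becomes Ab5
G#5 becomes F#5

G#5 C#5 Ab5 F#5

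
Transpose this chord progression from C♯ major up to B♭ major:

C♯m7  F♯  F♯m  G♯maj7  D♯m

Bbm7 Eb Ebm Fmaj7 Cm

C♯ major up to B♭ major is a diminished seventh; each chord root moves by that interval while the quality stays the same.
C♯m7: root C♯ up a diminished seventh → Bb, giving Bbm7.
F♯: root F♯ up a diminished seventh → Eb, giving Eb.
F♯m: root F♯ up a diminished seventh → Eb, giving Ebm.
G♯maj7: root G♯ up a diminished seventh → F, giving Fmaj7.
D♯m: root D♯ up a diminished seventh → C, giving Cm.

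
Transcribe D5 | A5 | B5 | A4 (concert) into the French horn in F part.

A5 E6 F#6 E5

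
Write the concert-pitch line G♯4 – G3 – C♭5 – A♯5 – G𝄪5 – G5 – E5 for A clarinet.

Written C4 sounds as A3 on the A clarinet, so concert pitches are written a minor third up.
G#4 gives B4
G3 gives Bb3
Cb5 gives Ebb5
A#5 gives C#6
G##5 gives B#5
G5 gives Bb5
E5 gives G5

B4 Bb3 Ebb5 C#6 B#5 Bb5 G5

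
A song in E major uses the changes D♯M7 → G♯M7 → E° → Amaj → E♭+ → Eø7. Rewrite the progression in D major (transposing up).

C#M7 F#M7 D° Gmaj Db+ Dø7

E major up to D major is a minor seventh; each chord root moves by that interval while the quality stays the same.
D♯M7: root D♯ up a minor seventh → C#, giving C#M7.
G♯M7: root G♯ up a minor seventh → F#, giving F#M7.
E°: root E up a minor seventh → D, giving D°.
Amaj: root A up a minor seventh → G, giving Gmaj.
E♭+: root E♭ up a minor seventh → Db, giving Db+.
Eø7: root E up a minor seventh → D, giving Dø7.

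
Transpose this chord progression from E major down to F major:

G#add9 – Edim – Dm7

E major down to F major is a major seventh; each chord root moves by that interval while the quality stays the same.
G#add9: root G# down a major seventh → A, giving Aadd9.
Edim: root E down a major seventh → F, giving Fdim.
Dm7: root D down a major seventh → Eb, giving Ebm7.

Aadd9 Fdim Ebm7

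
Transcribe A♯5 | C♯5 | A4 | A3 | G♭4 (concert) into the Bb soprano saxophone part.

B#5 D#5 B4 B3 Ab4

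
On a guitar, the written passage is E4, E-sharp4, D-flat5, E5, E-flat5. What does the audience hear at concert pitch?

E3 E#3 Db4 E4 Eb4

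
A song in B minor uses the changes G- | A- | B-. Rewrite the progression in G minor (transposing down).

B minor down to G minor is a major third; each chord root moves by that interval while the quality stays the same.
G-: root G down a major third → Eb, giving Eb-.
A-: root A down a major third → F, giving F-.
B-: root B down a major third → G, giving G-.

Eb- F- G-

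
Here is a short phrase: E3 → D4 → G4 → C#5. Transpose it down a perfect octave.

E3 down a perfect octave is E2.
A perfect octave down from D4 gives D3.
A perfect octave down from G4 gives G3.
C#5: an octave down reaches C, and 12 semitones makes it C#4.

E2 D3 G3 C#4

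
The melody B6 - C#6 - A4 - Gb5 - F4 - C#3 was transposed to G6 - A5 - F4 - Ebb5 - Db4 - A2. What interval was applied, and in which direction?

down a major third

From B6 to G6 is 3 letter names — a third of some quality.
G6 to B6 is 4 semitones, which makes it a major third; the second version is lower, so the direction is down.
Checking another pair — C#3 → A2 — gives the same interval.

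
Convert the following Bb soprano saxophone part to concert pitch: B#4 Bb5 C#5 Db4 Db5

A#4 Ab5 B4 Cb4 Cb5

The Bb soprano saxophone sounds a major second below written, so transpose each written note down a major second.
B#4 becomes A#4
Bb5 becomes Ab5
C#5 becomes B4
Db4 becomes Cb4
Db5 becomes Cb5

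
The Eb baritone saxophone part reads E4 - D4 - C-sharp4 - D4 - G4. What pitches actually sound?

G2 F2 E2 F2 Bb2

Written C4 on the Eb baritone saxophone sounds as Eb2, a major thirteenth lower; apply that shift to every note.
E4 becomes G2
D4 becomes F2
C#4 becomes E2
D4 becomes F2
G4 becomes Bb2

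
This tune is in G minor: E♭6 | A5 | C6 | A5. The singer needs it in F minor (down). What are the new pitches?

Db6 G5 Bb5 G5

G minor to F minor down is a major second, so every note moves down by that interval.
Eb6 -> Db6
A5 -> G5
C6 -> Bb5
A5 -> G5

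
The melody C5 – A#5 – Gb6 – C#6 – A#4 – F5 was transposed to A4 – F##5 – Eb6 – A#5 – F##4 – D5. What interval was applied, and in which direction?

down a minor third

Take the first pair: C5 → A4. C to A spans 3 letter names, so the interval is some kind of third.
A4 to C5 is 3 semitones, which makes it a minor third; the second version is lower, so the direction is down.
Checking another pair — F5 → D5 — gives the same interval.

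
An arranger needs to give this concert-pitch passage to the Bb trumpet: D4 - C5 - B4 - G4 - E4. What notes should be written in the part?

E4 D5 C#5 A4 F#4

The Bb trumpet sounds a major second below written, so the written part must be a major second above concert — transpose each note up.
D4 becomes E4
C5 becomes D5
B4 becomes C#5
G4 becomes A4
E4 becomes F#4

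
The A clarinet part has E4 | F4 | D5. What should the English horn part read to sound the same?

First find concert pitch: the A clarinet sounds a minor third below written, so E4 F4 D5 sounds C#4 D4 B4.
Then write for English horn: it sounds a perfect fifth below written, so the part must be a perfect fifth above concert.
C#4 → G#4
D4 → A4
B4 → F#5

G#4 A4 F#5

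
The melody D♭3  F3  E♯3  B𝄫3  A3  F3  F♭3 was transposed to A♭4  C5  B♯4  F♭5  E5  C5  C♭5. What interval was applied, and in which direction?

up a perfect twelfth

From Db3 to Ab4 is 12 letter names — a twelfth of some quality.
Db3 to Ab4 is 19 semitones, which makes it a perfect twelfth; the second version is higher, so the direction is up.
Checking another pair — Fb3 → Cb5 — gives the same interval.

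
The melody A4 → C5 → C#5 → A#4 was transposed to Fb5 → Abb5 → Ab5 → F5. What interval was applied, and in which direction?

up a diminished sixth

Take the first pair: A4 → Fb5. A to F spans 6 letter names, so the interval is some kind of sixth.
A4 to Fb5 is 7 semitones, which makes it a diminished sixth; the second version is higher, so the direction is up.
Checking another pair — A#4 → F5 — gives the same interval.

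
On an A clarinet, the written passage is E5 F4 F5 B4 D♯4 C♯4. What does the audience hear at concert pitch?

C#5 D4 D5 G#4 B#3 A#3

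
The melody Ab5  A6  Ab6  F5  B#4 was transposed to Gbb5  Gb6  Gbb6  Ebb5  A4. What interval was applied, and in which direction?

From Ab5 to Gbb5 is 2 letter names — a second of some quality.
Gbb5 to Ab5 is 3 semitones, which makes it an augmented second; the second version is lower, so the direction is down.
Checking another pair — B#4 → A4 — gives the same interval.

down an augmented second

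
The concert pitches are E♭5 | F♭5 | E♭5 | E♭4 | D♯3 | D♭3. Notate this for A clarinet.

Gb5 Abb5 Gb5 Gb4 F#3 Fb3

Written C4 sounds as A3 on the A clarinet, so concert pitches are written a minor third up.
Eb5 to Gb5
Fb5 to Abb5
Eb5 to Gb5
Eb4 to Gb4
D#3 to F#3
Db3 to Fb3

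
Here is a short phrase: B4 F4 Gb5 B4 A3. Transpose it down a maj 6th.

B4: a sixth down reaches D, and 9 semitones makes it D4.
F4: a sixth down reaches A, and 9 semitones makes it Ab3.
Gb5: a sixth down reaches B, and 9 semitones makes it Bbb4.
B4 down a major sixth is D4.
A3 down a major sixth is C3.

D4 Ab3 Bbb4 D4 C3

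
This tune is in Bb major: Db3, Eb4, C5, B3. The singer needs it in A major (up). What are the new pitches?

C4 D5 B5 A#4

Bb major to A major up is a major seventh, so every note moves up by that interval.
Db3 gives C4
Eb4 gives D5
C5 gives B5
B3 gives A#4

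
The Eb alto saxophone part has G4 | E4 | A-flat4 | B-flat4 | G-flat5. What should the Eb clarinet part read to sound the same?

First find concert pitch: the Eb alto saxophone sounds a major sixth below written, so G4 E4 A-flat4 B-flat4 G-flat5 sounds Bb3 G3 Cb4 Db4 Bbb4.
Then write for Eb clarinet: it sounds a minor third above written, so the part must be a minor third below concert.
Bb3 → G3
G3 → E3
Cb4 → Ab3
Db4 → Bb3
Bbb4 → Gb4

G3 E3 Ab3 Bb3 Gb4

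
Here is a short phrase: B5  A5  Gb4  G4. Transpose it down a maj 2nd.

B5 gives A5
A5 gives G5
Gb4 gives Fb4
G4 gives F4

A5 G5 Fb4 F4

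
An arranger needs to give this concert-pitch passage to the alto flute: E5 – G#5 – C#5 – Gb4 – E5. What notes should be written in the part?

Written C4 sounds as G3 on the alto flute, so concert pitches are written a perfect fourth up.
E5 -> A5
G#5 -> C#6
C#5 -> F#5
Gb4 -> Cb5
E5 -> A5

A5 C#6 F#5 Cb5 A5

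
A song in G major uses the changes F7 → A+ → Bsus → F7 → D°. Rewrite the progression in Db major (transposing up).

Cb7 Eb+ Fsus Cb7 Ab°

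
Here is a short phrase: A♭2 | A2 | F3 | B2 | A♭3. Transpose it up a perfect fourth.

Db3 D3 Bb3 E3 Db4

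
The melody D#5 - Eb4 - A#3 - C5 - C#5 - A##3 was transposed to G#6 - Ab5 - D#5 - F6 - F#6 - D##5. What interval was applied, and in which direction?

up a perfect eleventh

Take the first pair: D#5 → G#6. D to G spans 11 letter names, so the interval is some kind of eleventh.
D#5 to G#6 is 17 semitones, which makes it a perfect eleventh; the second version is higher, so the direction is up.
Checking another pair — A##3 → D##5 — gives the same interval.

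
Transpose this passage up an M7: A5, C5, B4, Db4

G#6 B5 A#5 C5

A major seventh up from A5 gives G#6.
A major seventh up from C5 gives B5.
B4: a seventh up reaches A, and 11 semitones makes it A#5.
A major seventh up from Db4 gives C5.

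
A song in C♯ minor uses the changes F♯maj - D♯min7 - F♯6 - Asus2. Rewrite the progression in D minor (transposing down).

Gmaj Emin7 G6 Bbsus2

C♯ minor down to D minor is a major seventh; each chord root moves by that interval while the quality stays the same.
F♯maj: root F♯ down a major seventh → G, giving Gmaj.
D♯min7: root D♯ down a major seventh → E, giving Emin7.
F♯6: root F♯ down a major seventh → G, giving G6.
Asus2: root A down a major seventh → Bb, giving Bbsus2.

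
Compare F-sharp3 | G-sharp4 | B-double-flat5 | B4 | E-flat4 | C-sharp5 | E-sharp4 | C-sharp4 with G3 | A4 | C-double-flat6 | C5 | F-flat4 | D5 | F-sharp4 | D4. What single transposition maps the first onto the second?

up a minor second

Take the first pair: F#3 → G3. F to G spans 2 letter names, so the interval is some kind of second.
F#3 to G3 is 1 semitone, which makes it a minor second; the second version is higher, so the direction is up.
Checking another pair — C#4 → D4 — gives the same interval.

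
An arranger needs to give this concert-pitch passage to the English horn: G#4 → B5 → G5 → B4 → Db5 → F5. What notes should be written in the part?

D#5 F#6 D6 F#5 Ab5 C6

The English horn sounds a perfect fifth below written, so the written part must be a perfect fifth above concert — transpose each note up.
G#4 becomes D#5
B5 becomes F#6
G5 becomes D6
B4 becomes F#5
Db5 becomes Ab5
F5 becomes C6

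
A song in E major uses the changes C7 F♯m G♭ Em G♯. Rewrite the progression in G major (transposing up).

E major up to G major is a minor third; each chord root moves by that interval while the quality stays the same.
C7: root C up a minor third → Eb, giving Eb7.
F♯m: root F♯ up a minor third → A, giving Am.
G♭: root G♭ up a minor third → Bbb, giving Bbb.
Em: root E up a minor third → G, giving Gm.
G♯: root G♯ up a minor third → B, giving B.

Eb7 Am Bbb Gm B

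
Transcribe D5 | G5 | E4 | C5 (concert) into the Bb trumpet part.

The Bb trumpet sounds a major second below written, so the written part must be a major second above concert — transpose each note up.
D5 gives E5
G5 gives A5
E4 gives F#4
C5 gives D5

E5 A5 F#4 D5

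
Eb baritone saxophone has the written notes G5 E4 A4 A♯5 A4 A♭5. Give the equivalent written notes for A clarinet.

First find concert pitch: the Eb baritone saxophone sounds a major thirteenth below written, so G5 E4 A4 A♯5 A4 A♭5 sounds Bb3 G2 C3 C#4 C3 Cb4.
Then write for A clarinet: it sounds a minor third below written, so the part must be a minor third above concert.
Bb3 → Db4
G2 → Bb2
C3 → Eb3
C#4 → E4
C3 → Eb3
Cb4 → Ebb4

Db4 Bb2 Eb3 E4 Eb3 Ebb4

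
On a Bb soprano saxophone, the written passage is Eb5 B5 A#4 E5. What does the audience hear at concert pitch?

Db5 A5 G#4 D5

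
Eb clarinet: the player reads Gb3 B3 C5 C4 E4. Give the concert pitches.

Bbb3 D4 Eb5 Eb4 G4

Written C4 on the Eb clarinet sounds as Eb4, a minor third higher; apply that shift to every note.
Gb3 to Bbb3
B3 to D4
C5 to Eb5
C4 to Eb4
E4 to G4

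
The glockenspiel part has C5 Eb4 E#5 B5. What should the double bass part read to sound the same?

C8 Eb7 E#8 B8

First find concert pitch: the glockenspiel sounds a perfect fifteenth above written, so C5 Eb4 E#5 B5 sounds C7 Eb6 E#7 B7.
Then write for double bass: it sounds a perfect octave below written, so the part must be a perfect octave above concert.
C7 → C8
Eb6 → Eb7
E#7 → E#8
B7 → B8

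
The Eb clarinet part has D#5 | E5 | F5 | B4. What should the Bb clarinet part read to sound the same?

G#5 A5 Bb5 E5

First find concert pitch: the Eb clarinet sounds a minor third above written, so D#5 E5 F5 B4 sounds F#5 G5 Ab5 D5.
Then write for Bb clarinet: it sounds a major second below written, so the part must be a major second above concert.
F#5 → G#5
G5 → A5
Ab5 → Bb5
D5 → E5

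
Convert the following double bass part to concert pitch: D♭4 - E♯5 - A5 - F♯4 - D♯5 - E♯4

Db3 E#4 A4 F#3 D#4 E#3

The double bass sounds a perfect octave below written, so transpose each written note down a perfect octave.
Db4 to Db3
E#5 to E#4
A5 to A4
F#4 to F#3
D#5 to D#4
E#4 to E#3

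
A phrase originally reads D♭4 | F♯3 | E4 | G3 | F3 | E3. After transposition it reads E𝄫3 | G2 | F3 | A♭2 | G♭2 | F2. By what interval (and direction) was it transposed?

Take the first pair: Db4 → Ebb3. D to E spans 7 letter names, so the interval is some kind of seventh.
Ebb3 to Db4 is 11 semitones, which makes it a major seventh; the second version is lower, so the direction is down.
Checking another pair — E3 → F2 — gives the same interval.

down a major seventh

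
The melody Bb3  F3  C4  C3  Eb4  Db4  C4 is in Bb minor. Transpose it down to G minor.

From Bb down to G is a minor third; apply that to each pitch.
Bb3 becomes G3
F3 becomes D3
C4 becomes A3
C3 becomes A2
Eb4 becomes C4
Db4 becomes Bb3
C4 becomes A3

G3 D3 A3 A2 C4 Bb3 A3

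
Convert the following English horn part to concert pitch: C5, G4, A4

F4 C4 D4

The English horn sounds a perfect fifth below written, so transpose each written note down a perfect fifth.
C5 -> F4
G4 -> C4
A4 -> D4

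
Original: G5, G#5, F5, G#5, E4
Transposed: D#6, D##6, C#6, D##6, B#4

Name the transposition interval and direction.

up an augmented fifth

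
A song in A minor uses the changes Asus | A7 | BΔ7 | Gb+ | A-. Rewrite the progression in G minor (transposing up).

A minor up to G minor is a minor seventh; each chord root moves by that interval while the quality stays the same.
Asus: root A up a minor seventh → G, giving Gsus.
A7: root A up a minor seventh → G, giving G7.
BΔ7: root B up a minor seventh → A, giving AΔ7.
Gb+: root Gb up a minor seventh → Fb, giving Fb+.
A-: root A up a minor seventh → G, giving G-.

Gsus G7 AΔ7 Fb+ G-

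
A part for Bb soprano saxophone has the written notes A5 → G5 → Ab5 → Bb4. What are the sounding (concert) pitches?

G5 F5 Gb5 Ab4

Written C4 on the Bb soprano saxophone sounds as Bb3, a major second lower; apply that shift to every note.
A5 to G5
G5 to F5
Ab5 to Gb5
Bb4 to Ab4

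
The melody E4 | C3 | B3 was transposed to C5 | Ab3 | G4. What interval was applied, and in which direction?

up a minor sixth

From E4 to C5 is 6 letter names — a sixth of some quality.
E4 to C5 is 8 semitones, which makes it a minor sixth; the second version is higher, so the direction is up.
Checking another pair — B3 → G4 — gives the same interval.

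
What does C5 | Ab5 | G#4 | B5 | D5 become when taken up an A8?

C#6 A6 G##5 B#6 D#6

C5 -> C#6
Ab5 -> A6
G#4 -> G##5
B5 -> B#6
D5 -> D#6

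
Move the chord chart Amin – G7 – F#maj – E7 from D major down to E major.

D major down to E major is a minor seventh; each chord root moves by that interval while the quality stays the same.
Amin: root A down a minor seventh → B, giving Bmin.
G7: root G down a minor seventh → A, giving A7.
F#maj: root F# down a minor seventh → G#, giving G#maj.
E7: root E down a minor seventh → F#, giving F#7.

Bmin A7 G#maj F#7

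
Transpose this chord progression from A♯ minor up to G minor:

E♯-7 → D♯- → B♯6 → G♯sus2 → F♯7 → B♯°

A♯ minor up to G minor is a diminished seventh; each chord root moves by that interval while the quality stays the same.
E♯-7: root E♯ up a diminished seventh → D, giving D-7.
D♯-: root D♯ up a diminished seventh → C, giving C-.
B♯6: root B♯ up a diminished seventh → A, giving A6.
G♯sus2: root G♯ up a diminished seventh → F, giving Fsus2.
F♯7: root F♯ up a diminished seventh → Eb, giving Eb7.
B♯°: root B♯ up a diminished seventh → A, giving A°.

D-7 C- A6 Fsus2 Eb7 A°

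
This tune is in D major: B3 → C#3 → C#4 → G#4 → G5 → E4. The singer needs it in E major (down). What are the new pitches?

C#3 D#2 D#3 A#3 A4 F#3

From D down to E is a minor seventh; apply that to each pitch.
B3 to C#3
C#3 to D#2
C#4 to D#3
G#4 to A#3
G5 to A4
E4 to F#3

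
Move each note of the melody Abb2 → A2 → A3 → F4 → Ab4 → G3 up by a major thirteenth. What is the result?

Fb4 F#4 F#5 D6 F6 E5

Abb2 to Fb4
A2 to F#4
A3 to F#5
F4 to D6
Ab4 to F6
G3 to E5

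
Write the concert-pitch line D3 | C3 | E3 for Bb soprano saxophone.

Written C4 sounds as Bb3 on the Bb soprano saxophone, so concert pitches are written a major second up.
D3 gives E3
C3 gives D3
E3 gives F#3

E3 D3 F#3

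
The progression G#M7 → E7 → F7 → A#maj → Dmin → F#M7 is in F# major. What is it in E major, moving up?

F#M7 D7 Eb7 G#maj Cmin EM7

F# major up to E major is a minor seventh; each chord root moves by that interval while the quality stays the same.
G#M7: root G# up a minor seventh → F#, giving F#M7.
E7: root E up a minor seventh → D, giving D7.
F7: root F up a minor seventh → Eb, giving Eb7.
A#maj: root A# up a minor seventh → G#, giving G#maj.
Dmin: root D up a minor seventh → C, giving Cmin.
F#M7: root F# up a minor seventh → E, giving EM7.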